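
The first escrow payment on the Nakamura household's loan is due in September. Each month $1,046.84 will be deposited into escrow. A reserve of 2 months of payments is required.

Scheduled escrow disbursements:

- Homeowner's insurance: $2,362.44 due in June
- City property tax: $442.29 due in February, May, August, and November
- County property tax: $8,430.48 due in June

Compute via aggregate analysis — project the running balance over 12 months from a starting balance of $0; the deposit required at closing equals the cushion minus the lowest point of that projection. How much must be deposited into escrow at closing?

$3,745.07

Cushion = 2 × $1,046.84 = $2,093.68
Trial balance (start $0, +$1,046.84 each month, − disbursements):
  Sep: +$1,046.84 → $1,046.84
  Oct: +$1,046.84 → $2,093.68
  Nov: +$1,046.84 − $442.29 → $2,698.23
  Dec: +$1,046.84 → $3,745.07
  Jan: +$1,046.84 → $4,791.91
  Feb: +$1,046.84 − $442.29 → $5,396.46
  Mar: +$1,046.84 → $6,443.30
  Apr: +$1,046.84 → $7,490.14
  May: +$1,046.84 − $442.29 → $8,094.69
  Jun: +$1,046.84 − $10,792.92 → -$1,651.39
  Jul: +$1,046.84 → -$604.55
  Aug: +$1,046.84 − $442.29 → $0.00
Lowest trial balance = -$1,651.39 (Jun)
Initial deposit = cushion − low point = $2,093.68 − (-$1,651.39) = $3,745.07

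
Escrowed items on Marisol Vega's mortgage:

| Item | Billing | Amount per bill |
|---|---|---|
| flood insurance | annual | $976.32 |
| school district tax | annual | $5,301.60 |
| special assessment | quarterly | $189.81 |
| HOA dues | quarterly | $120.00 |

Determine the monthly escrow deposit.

Flood insurance = $976.32 per year
School district tax = $5,301.60 per year
Special assessment = $189.81 × 4 = $759.24 per year
HOA dues = $120.00 × 4 = $480.00 per year
Yearly total = $976.32 + $5,301.60 + $759.24 + $480.00 = $7,517.16
Monthly = $7,517.16 ÷ 12 = $626.43

$626.43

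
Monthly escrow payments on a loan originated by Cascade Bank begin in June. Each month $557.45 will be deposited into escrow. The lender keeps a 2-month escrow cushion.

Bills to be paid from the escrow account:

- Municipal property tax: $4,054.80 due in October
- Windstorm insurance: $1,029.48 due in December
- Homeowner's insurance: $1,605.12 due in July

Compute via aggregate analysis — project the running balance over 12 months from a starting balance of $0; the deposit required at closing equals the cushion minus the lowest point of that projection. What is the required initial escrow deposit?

$3,987.57

Cushion = 2 × $557.45 = $1,114.90
Trial balance (start $0, +$557.45 each month, − disbursements):
  Jun: +$557.45 → $557.45
  Jul: +$557.45 − $1,605.12 → -$490.22
  Aug: +$557.45 → $67.23
  Sep: +$557.45 → $624.68
  Oct: +$557.45 − $4,054.80 → -$2,872.67
  Nov: +$557.45 → -$2,315.22
  Dec: +$557.45 − $1,029.48 → -$2,787.25
  Jan: +$557.45 → -$2,229.80
  Feb: +$557.45 → -$1,672.35
  Mar: +$557.45 → -$1,114.90
  Apr: +$557.45 → -$557.45
  May: +$557.45 → $0.00
Lowest trial balance = -$2,872.67 (Oct)
Initial deposit = cushion − low point = $1,114.90 − (-$2,872.67) = $3,987.57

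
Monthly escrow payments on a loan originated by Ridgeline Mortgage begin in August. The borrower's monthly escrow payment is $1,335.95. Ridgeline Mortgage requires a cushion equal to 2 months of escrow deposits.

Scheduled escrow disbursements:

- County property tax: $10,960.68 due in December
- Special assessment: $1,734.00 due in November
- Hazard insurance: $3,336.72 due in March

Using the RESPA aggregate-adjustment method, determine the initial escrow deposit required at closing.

$8,686.83

Cushion = 2 × $1,335.95 = $2,671.90
Trial balance (start $0, +$1,335.95 each month, − disbursements):
  Aug: +$1,335.95 → $1,335.95
  Sep: +$1,335.95 → $2,671.90
  Oct: +$1,335.95 → $4,007.85
  Nov: +$1,335.95 − $1,734.00 → $3,609.80
  Dec: +$1,335.95 − $10,960.68 → -$6,014.93
  Jan: +$1,335.95 → -$4,678.98
  Feb: +$1,335.95 → -$3,343.03
  Mar: +$1,335.95 − $3,336.72 → -$5,343.80
  Apr: +$1,335.95 → -$4,007.85
  May: +$1,335.95 → -$2,671.90
  Jun: +$1,335.95 → -$1,335.95
  Jul: +$1,335.95 → $0.00
Lowest trial balance = -$6,014.93 (Dec)
Initial deposit = cushion − low point = $2,671.90 − (-$6,014.93) = $8,686.83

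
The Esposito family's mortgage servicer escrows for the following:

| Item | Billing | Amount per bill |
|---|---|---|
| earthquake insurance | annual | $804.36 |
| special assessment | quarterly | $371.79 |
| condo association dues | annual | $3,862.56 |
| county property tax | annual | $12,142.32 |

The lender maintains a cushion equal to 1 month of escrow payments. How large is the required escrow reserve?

Earthquake insurance — $804.36 per year
Special assessment — $371.79 × 4 = $1,487.16 per year
Condo association dues — $3,862.56 per year
County property tax — $12,142.32 per year
Total annual escrow = $18,296.40
Monthly escrow = $18,296.40 / 12 = $1,524.70
Cushion = 1 × $1,524.70 = $1,524.70

$1,524.70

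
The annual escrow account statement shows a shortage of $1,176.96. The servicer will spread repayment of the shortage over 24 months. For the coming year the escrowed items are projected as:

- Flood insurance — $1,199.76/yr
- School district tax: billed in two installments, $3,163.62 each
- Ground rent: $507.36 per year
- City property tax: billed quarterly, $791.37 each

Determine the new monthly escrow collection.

Flood insurance — $1,199.76
School district tax — $3,163.62 × 2 = $6,327.24
Ground rent — $507.36
City property tax — $791.37 × 4 = $3,165.48
Annual escrow total = $1,199.76 + $6,327.24 + $507.36 + $3,165.48 = $11,199.84
Monthly escrow = $11,199.84 ÷ 12 = $933.32
Shortage spread = $1,176.96 / 24 = $49.04/mo
Adjusted monthly = $933.32 + $49.04 = $982.36

$982.36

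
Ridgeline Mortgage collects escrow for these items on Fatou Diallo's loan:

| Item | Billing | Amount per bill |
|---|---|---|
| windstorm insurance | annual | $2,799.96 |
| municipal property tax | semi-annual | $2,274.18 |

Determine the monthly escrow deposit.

Windstorm insurance = $2,799.96
Municipal property tax = $2,274.18 × 2 = $4,548.36
Combined annual = $2,799.96 + $4,548.36 = $7,348.32
Per month = $7,348.32 / 12 = $612.36

$612.36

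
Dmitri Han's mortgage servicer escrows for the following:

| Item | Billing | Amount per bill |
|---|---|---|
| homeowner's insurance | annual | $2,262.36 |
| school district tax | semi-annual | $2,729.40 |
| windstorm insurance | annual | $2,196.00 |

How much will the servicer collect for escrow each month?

$826.43

Homeowner's insurance — $2,262.36
School district tax — $2,729.40 × 2 = $5,458.80
Windstorm insurance — $2,196.00
Combined annual = $9,917.16
Monthly escrow = $9,917.16 / 12 = $826.43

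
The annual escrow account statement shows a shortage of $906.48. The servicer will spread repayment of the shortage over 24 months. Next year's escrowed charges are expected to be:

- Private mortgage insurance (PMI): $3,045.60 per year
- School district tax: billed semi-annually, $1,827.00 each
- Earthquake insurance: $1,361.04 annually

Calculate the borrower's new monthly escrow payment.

Private mortgage insurance (PMI): $3,045.60
School district tax: $1,827.00 × 2 = $3,654.00
Earthquake insurance: $1,361.04
Yearly total = $3,045.60 + $3,654.00 + $1,361.04 = $8,060.64
Monthly = $8,060.64 ÷ 12 = $671.72
Shortage spread = $906.48 ÷ 24 = $37.77/mo
New monthly escrow = $671.72 + $37.77 = $709.49

$709.49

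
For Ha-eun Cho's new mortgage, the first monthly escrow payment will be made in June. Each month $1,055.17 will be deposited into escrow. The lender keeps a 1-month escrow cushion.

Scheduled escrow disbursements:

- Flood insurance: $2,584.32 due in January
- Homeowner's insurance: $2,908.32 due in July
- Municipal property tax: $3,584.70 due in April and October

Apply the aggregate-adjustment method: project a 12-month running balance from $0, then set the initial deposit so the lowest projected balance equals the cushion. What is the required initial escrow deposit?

Cushion = 1 × $1,055.17 = $1,055.17
Trial balance (start $0, +$1,055.17 each month, − disbursements):
  Jun: +$1,055.17 → $1,055.17
  Jul: +$1,055.17 − $2,908.32 → -$797.98
  Aug: +$1,055.17 → $257.19
  Sep: +$1,055.17 → $1,312.36
  Oct: +$1,055.17 − $3,584.70 → -$1,217.17
  Nov: +$1,055.17 → -$162.00
  Dec: +$1,055.17 → $893.17
  Jan: +$1,055.17 − $2,584.32 → -$635.98
  Feb: +$1,055.17 → $419.19
  Mar: +$1,055.17 → $1,474.36
  Apr: +$1,055.17 − $3,584.70 → -$1,055.17
  May: +$1,055.17 → $0.00
Lowest trial balance = -$1,217.17 (Oct)
Initial deposit = cushion − low point = $1,055.17 − (-$1,217.17) = $2,272.34

$2,272.34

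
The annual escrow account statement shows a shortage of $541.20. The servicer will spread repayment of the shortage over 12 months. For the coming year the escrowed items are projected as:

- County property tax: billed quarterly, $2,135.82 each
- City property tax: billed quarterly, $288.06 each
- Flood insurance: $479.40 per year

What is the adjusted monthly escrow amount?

County property tax = $2,135.82 × 4 = $8,543.28
City property tax = $288.06 × 4 = $1,152.24
Flood insurance = $479.40
Annual escrow total = $10,174.92
Per month = $10,174.92 / 12 = $847.91
Monthly shortage recovery: $541.20 / 12 = $45.10
New monthly escrow = $847.91 + $45.10 = $893.01

$893.01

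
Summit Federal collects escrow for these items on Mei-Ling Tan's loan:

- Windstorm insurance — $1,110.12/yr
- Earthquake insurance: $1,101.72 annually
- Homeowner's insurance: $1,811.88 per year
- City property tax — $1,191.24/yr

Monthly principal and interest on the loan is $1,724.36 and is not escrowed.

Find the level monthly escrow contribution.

$434.58

Windstorm insurance: $1,110.12 annually
Earthquake insurance: $1,101.72 annually
Homeowner's insurance: $1,811.88 annually
City property tax: $1,191.24 annually
Combined annual = $1,110.12 + $1,101.72 + $1,811.88 + $1,191.24 = $5,214.96
Monthly = $5,214.96 ÷ 12 = $434.58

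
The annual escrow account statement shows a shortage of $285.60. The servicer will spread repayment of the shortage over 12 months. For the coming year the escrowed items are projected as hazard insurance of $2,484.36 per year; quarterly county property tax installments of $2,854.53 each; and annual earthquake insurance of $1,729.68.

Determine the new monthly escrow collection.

Hazard insurance = $2,484.36
County property tax = $2,854.53 × 4 = $11,418.12
Earthquake insurance = $1,729.68
Total per year = $2,484.36 + $11,418.12 + $1,729.68 = $15,632.16
Monthly escrow = $15,632.16 ÷ 12 = $1,302.68
Monthly shortage recovery: $285.60 ÷ 12 = $23.80
Adjusted monthly = $1,302.68 + $23.80 = $1,326.48

$1,326.48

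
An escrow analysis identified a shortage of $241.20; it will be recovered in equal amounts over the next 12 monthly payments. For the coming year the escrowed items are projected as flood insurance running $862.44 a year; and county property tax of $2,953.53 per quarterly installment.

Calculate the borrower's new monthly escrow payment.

Flood insurance: $862.44 per year
County property tax: $2,953.53 × 4 = $11,814.12 per year
Annual escrow total = $12,676.56
Monthly escrow = $12,676.56 / 12 = $1,056.38
Shortage per month = $241.20 / 12 = $20.10
Adjusted monthly = $1,056.38 + $20.10 = $1,076.48

$1,076.48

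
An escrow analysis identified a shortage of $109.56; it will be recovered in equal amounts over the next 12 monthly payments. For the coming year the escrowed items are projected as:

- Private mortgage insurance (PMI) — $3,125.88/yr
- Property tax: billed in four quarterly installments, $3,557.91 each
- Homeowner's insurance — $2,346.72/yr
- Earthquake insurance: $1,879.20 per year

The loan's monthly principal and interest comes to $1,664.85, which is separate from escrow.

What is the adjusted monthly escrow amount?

Private mortgage insurance (PMI): $3,125.88/yr
Property tax: $3,557.91 × 4 = $14,231.64/yr
Homeowner's insurance: $2,346.72/yr
Earthquake insurance: $1,879.20/yr
Annual escrow total = $21,583.44
Monthly = $21,583.44 ÷ 12 = $1,798.62
Monthly shortage recovery: $109.56 ÷ 12 = $9.13
Adjusted monthly = $1,798.62 + $9.13 = $1,807.75

$1,807.75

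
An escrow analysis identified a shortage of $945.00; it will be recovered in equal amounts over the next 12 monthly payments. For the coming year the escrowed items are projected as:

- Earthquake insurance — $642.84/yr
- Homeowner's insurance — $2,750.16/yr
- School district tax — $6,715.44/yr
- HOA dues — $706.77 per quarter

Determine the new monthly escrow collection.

Earthquake insurance = $642.84 per year
Homeowner's insurance = $2,750.16 per year
School district tax = $6,715.44 per year
HOA dues = $706.77 × 4 = $2,827.08 per year
Combined annual = $642.84 + $2,750.16 + $6,715.44 + $2,827.08 = $12,935.52
Monthly escrow = $12,935.52 ÷ 12 = $1,077.96
Shortage spread = $945.00 ÷ 12 = $78.75/mo
Adjusted monthly = $1,077.96 + $78.75 = $1,156.71

$1,156.71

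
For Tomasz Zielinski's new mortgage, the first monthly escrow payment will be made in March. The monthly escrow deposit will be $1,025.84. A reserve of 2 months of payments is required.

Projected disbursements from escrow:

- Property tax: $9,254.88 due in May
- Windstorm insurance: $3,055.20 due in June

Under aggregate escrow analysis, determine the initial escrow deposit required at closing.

Cushion = 2 × $1,025.84 = $2,051.68
Trial balance (start $0, +$1,025.84 each month, − disbursements):
  Mar: +$1,025.84 → $1,025.84
  Apr: +$1,025.84 → $2,051.68
  May: +$1,025.84 − $9,254.88 → -$6,177.36
  Jun: +$1,025.84 − $3,055.20 → -$8,206.72
  Jul: +$1,025.84 → -$7,180.88
  Aug: +$1,025.84 → -$6,155.04
  Sep: +$1,025.84 → -$5,129.20
  Oct: +$1,025.84 → -$4,103.36
  Nov: +$1,025.84 → -$3,077.52
  Dec: +$1,025.84 → -$2,051.68
  Jan: +$1,025.84 → -$1,025.84
  Feb: +$1,025.84 → $0.00
Lowest trial balance = -$8,206.72 (Jun)
Initial deposit = cushion − low point = $2,051.68 − (-$8,206.72) = $10,258.40

$10,258.40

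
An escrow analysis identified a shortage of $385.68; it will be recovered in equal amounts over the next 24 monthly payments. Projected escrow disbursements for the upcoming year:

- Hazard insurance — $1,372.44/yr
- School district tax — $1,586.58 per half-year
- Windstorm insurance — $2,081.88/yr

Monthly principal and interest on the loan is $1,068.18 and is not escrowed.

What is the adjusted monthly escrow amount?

Hazard insurance — $1,372.44/yr
School district tax — $1,586.58 × 2 = $3,173.16/yr
Windstorm insurance — $2,081.88/yr
Total annual escrow = $6,627.48
Per month = $6,627.48 ÷ 12 = $552.29
Monthly shortage recovery: $385.68 ÷ 24 = $16.07
New monthly escrow = $552.29 + $16.07 = $568.36

$568.36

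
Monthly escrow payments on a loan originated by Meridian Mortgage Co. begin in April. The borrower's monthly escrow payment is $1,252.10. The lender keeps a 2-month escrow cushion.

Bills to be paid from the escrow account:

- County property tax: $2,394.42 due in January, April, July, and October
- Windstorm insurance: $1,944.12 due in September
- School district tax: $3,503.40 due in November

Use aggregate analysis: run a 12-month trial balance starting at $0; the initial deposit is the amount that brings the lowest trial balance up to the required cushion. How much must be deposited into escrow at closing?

Cushion = 2 × $1,252.10 = $2,504.20
Trial balance (start $0, +$1,252.10 each month, − disbursements):
  Apr: +$1,252.10 − $2,394.42 → -$1,142.32
  May: +$1,252.10 → $109.78
  Jun: +$1,252.10 → $1,361.88
  Jul: +$1,252.10 − $2,394.42 → $219.56
  Aug: +$1,252.10 → $1,471.66
  Sep: +$1,252.10 − $1,944.12 → $779.64
  Oct: +$1,252.10 − $2,394.42 → -$362.68
  Nov: +$1,252.10 − $3,503.40 → -$2,613.98
  Dec: +$1,252.10 → -$1,361.88
  Jan: +$1,252.10 − $2,394.42 → -$2,504.20
  Feb: +$1,252.10 → -$1,252.10
  Mar: +$1,252.10 → $0.00
Lowest trial balance = -$2,613.98 (Nov)
Initial deposit = cushion − low point = $2,504.20 − (-$2,613.98) = $5,118.18

$5,118.18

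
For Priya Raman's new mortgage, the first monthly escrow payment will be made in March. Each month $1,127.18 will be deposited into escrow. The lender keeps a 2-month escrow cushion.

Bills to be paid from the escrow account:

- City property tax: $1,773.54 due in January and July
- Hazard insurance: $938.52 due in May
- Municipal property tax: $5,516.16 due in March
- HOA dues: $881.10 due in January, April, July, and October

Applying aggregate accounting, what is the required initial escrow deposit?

Cushion = 2 × $1,127.18 = $2,254.36
Trial balance (start $0, +$1,127.18 each month, − disbursements):
  Mar: +$1,127.18 − $5,516.16 → -$4,388.98
  Apr: +$1,127.18 − $881.10 → -$4,142.90
  May: +$1,127.18 − $938.52 → -$3,954.24
  Jun: +$1,127.18 → -$2,827.06
  Jul: +$1,127.18 − $2,654.64 → -$4,354.52
  Aug: +$1,127.18 → -$3,227.34
  Sep: +$1,127.18 → -$2,100.16
  Oct: +$1,127.18 − $881.10 → -$1,854.08
  Nov: +$1,127.18 → -$726.90
  Dec: +$1,127.18 → $400.28
  Jan: +$1,127.18 − $2,654.64 → -$1,127.18
  Feb: +$1,127.18 → $0.00
Lowest trial balance = -$4,388.98 (Mar)
Initial deposit = cushion − low point = $2,254.36 − (-$4,388.98) = $6,643.34

$6,643.34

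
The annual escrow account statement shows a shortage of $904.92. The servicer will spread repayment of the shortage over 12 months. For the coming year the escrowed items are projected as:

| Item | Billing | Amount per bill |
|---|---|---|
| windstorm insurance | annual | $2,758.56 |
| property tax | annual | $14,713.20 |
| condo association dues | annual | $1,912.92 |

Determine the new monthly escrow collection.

Windstorm insurance — $2,758.56 per year
Property tax — $14,713.20 per year
Condo association dues — $1,912.92 per year
Annual escrow total = $19,384.68
Monthly = $19,384.68 ÷ 12 = $1,615.39
Shortage per month = $904.92 ÷ 12 = $75.41
New monthly escrow = $1,615.39 + $75.41 = $1,690.80

$1,690.80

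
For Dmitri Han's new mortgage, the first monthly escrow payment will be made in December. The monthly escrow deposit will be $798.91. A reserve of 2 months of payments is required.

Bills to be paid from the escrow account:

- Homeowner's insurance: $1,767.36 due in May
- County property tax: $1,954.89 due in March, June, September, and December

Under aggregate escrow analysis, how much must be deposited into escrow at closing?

Cushion = 2 × $798.91 = $1,597.82
Trial balance (start $0, +$798.91 each month, − disbursements):
  Dec: +$798.91 − $1,954.89 → -$1,155.98
  Jan: +$798.91 → -$357.07
  Feb: +$798.91 → $441.84
  Mar: +$798.91 − $1,954.89 → -$714.14
  Apr: +$798.91 → $84.77
  May: +$798.91 − $1,767.36 → -$883.68
  Jun: +$798.91 − $1,954.89 → -$2,039.66
  Jul: +$798.91 → -$1,240.75
  Aug: +$798.91 → -$441.84
  Sep: +$798.91 − $1,954.89 → -$1,597.82
  Oct: +$798.91 → -$798.91
  Nov: +$798.91 → $0.00
Lowest trial balance = -$2,039.66 (Jun)
Initial deposit = cushion − low point = $1,597.82 − (-$2,039.66) = $3,637.48

$3,637.48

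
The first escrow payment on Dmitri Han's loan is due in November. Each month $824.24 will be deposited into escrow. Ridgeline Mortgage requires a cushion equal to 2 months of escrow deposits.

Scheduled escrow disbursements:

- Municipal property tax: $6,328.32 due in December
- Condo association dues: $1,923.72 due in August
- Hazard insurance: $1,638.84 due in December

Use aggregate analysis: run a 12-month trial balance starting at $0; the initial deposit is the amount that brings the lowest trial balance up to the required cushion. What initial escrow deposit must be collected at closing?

Cushion = 2 × $824.24 = $1,648.48
Trial balance (start $0, +$824.24 each month, − disbursements):
  Nov: +$824.24 → $824.24
  Dec: +$824.24 − $7,967.16 → -$6,318.68
  Jan: +$824.24 → -$5,494.44
  Feb: +$824.24 → -$4,670.20
  Mar: +$824.24 → -$3,845.96
  Apr: +$824.24 → -$3,021.72
  May: +$824.24 → -$2,197.48
  Jun: +$824.24 → -$1,373.24
  Jul: +$824.24 → -$549.00
  Aug: +$824.24 − $1,923.72 → -$1,648.48
  Sep: +$824.24 → -$824.24
  Oct: +$824.24 → $0.00
Lowest trial balance = -$6,318.68 (Dec)
Initial deposit = cushion − low point = $1,648.48 − (-$6,318.68) = $7,967.16

$7,967.16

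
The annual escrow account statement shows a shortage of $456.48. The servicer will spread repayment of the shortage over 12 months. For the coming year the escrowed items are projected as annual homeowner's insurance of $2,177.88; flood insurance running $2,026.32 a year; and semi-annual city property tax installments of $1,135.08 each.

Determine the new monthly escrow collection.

Homeowner's insurance: $2,177.88 per year
Flood insurance: $2,026.32 per year
City property tax: $1,135.08 × 2 = $2,270.16 per year
Total annual escrow = $2,177.88 + $2,026.32 + $2,270.16 = $6,474.36
Monthly = $6,474.36 / 12 = $539.53
Shortage per month = $456.48 / 12 = $38.04
New monthly escrow = $539.53 + $38.04 = $577.57

$577.57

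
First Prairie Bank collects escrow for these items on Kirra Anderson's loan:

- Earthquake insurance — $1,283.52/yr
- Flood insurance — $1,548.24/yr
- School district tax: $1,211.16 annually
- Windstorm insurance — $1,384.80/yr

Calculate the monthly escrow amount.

Earthquake insurance — $1,283.52 per year
Flood insurance — $1,548.24 per year
School district tax — $1,211.16 per year
Windstorm insurance — $1,384.80 per year
Annual escrow total = $1,283.52 + $1,548.24 + $1,211.16 + $1,384.80 = $5,427.72
Base monthly escrow = $5,427.72 / 12 = $452.31

$452.31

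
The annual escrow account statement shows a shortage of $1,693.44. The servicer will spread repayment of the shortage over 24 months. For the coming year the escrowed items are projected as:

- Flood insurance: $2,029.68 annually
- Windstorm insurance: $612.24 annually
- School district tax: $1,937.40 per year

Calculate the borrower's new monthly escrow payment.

Flood insurance = $2,029.68 annually
Windstorm insurance = $612.24 annually
School district tax = $1,937.40 annually
Yearly total = $2,029.68 + $612.24 + $1,937.40 = $4,579.32
Monthly escrow = $4,579.32 ÷ 12 = $381.61
Shortage spread = $1,693.44 ÷ 24 = $70.56/mo
Adjusted monthly = $381.61 + $70.56 = $452.17

$452.17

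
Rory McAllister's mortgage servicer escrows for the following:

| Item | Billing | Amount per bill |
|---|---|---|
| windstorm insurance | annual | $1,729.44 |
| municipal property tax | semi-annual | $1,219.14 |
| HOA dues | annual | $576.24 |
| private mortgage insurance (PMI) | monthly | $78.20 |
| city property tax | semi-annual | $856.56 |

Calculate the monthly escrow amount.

Windstorm insurance: $1,729.44/yr
Municipal property tax: $1,219.14 × 2 = $2,438.28/yr
HOA dues: $576.24/yr
Private mortgage insurance (PMI): $78.20 × 12 = $938.40/yr
City property tax: $856.56 × 2 = $1,713.12/yr
Total annual escrow = $1,729.44 + $2,438.28 + $576.24 + $938.40 + $1,713.12 = $7,395.48
Per month = $7,395.48 ÷ 12 = $616.29

$616.29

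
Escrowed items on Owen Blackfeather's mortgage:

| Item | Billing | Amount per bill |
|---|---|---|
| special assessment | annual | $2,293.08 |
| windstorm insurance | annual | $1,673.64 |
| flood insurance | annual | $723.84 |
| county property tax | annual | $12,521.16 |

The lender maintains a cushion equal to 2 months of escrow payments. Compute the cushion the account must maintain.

Special assessment — $2,293.08 annually
Windstorm insurance — $1,673.64 annually
Flood insurance — $723.84 annually
County property tax — $12,521.16 annually
Combined annual = $17,211.72
Monthly escrow = $17,211.72 ÷ 12 = $1,434.31
Cushion = 2 × $1,434.31 = $2,868.62

$2,868.62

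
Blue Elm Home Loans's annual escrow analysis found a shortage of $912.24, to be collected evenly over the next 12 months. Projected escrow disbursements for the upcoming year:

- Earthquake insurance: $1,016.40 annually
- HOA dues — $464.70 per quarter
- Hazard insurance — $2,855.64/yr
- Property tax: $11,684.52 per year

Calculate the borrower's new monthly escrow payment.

$1,527.30

Earthquake insurance — $1,016.40/yr
HOA dues — $464.70 × 4 = $1,858.80/yr
Hazard insurance — $2,855.64/yr
Property tax — $11,684.52/yr
Annual escrow total = $17,415.36
Base monthly escrow = $17,415.36 / 12 = $1,451.28
Monthly shortage recovery: $912.24 ÷ 12 = $76.02
New monthly escrow = $1,451.28 + $76.02 = $1,527.30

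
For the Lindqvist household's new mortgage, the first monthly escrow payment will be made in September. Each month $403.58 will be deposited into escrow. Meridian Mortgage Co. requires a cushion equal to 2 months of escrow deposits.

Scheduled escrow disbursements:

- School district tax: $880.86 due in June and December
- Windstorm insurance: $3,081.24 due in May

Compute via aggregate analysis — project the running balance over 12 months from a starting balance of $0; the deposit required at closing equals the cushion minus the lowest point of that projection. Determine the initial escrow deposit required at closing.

$1,614.32

Cushion = 2 × $403.58 = $807.16
Trial balance (start $0, +$403.58 each month, − disbursements):
  Sep: +$403.58 → $403.58
  Oct: +$403.58 → $807.16
  Nov: +$403.58 → $1,210.74
  Dec: +$403.58 − $880.86 → $733.46
  Jan: +$403.58 → $1,137.04
  Feb: +$403.58 → $1,540.62
  Mar: +$403.58 → $1,944.20
  Apr: +$403.58 → $2,347.78
  May: +$403.58 − $3,081.24 → -$329.88
  Jun: +$403.58 − $880.86 → -$807.16
  Jul: +$403.58 → -$403.58
  Aug: +$403.58 → $0.00
Lowest trial balance = -$807.16 (Jun)
Initial deposit = cushion − low point = $807.16 − (-$807.16) = $1,614.32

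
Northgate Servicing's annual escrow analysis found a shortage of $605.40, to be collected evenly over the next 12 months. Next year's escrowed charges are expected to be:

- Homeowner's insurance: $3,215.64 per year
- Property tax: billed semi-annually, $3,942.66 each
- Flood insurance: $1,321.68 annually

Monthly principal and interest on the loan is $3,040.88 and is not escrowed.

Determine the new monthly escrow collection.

$1,085.67

Homeowner's insurance — $3,215.64 per year
Property tax — $3,942.66 × 2 = $7,885.32 per year
Flood insurance — $1,321.68 per year
Yearly total = $3,215.64 + $7,885.32 + $1,321.68 = $12,422.64
Base monthly escrow = $12,422.64 ÷ 12 = $1,035.22
Shortage spread = $605.40 ÷ 12 = $50.45/mo
New monthly escrow = $1,035.22 + $50.45 = $1,085.67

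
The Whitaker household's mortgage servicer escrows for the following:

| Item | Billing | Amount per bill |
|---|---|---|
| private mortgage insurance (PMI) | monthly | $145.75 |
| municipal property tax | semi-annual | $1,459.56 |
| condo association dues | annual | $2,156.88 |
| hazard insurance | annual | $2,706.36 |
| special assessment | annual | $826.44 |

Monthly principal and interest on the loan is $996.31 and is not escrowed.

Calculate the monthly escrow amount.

Private mortgage insurance (PMI): $145.75 × 12 = $1,749.00 annually
Municipal property tax: $1,459.56 × 2 = $2,919.12 annually
Condo association dues: $2,156.88 annually
Hazard insurance: $2,706.36 annually
Special assessment: $826.44 annually
Total annual escrow = $1,749.00 + $2,919.12 + $2,156.88 + $2,706.36 + $826.44 = $10,357.80
Monthly escrow = $10,357.80 / 12 = $863.15

$863.15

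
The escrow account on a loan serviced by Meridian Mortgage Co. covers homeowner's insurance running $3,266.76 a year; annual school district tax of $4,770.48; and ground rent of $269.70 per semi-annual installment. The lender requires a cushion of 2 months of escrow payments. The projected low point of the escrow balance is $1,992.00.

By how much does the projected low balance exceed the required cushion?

Homeowner's insurance — $3,266.76
School district tax — $4,770.48
Ground rent — $269.70 × 2 = $539.40
Total per year = $8,576.64
Monthly = $8,576.64 ÷ 12 = $714.72
Required reserve = 2 × $714.72 = $1,429.44
Excess over cushion: $1,992.00 − $1,429.44 = $562.56

$562.56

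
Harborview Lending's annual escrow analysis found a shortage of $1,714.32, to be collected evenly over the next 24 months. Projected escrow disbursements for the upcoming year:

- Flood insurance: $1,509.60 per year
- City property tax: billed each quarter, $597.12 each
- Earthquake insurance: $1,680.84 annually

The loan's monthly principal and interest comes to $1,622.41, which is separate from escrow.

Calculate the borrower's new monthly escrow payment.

Flood insurance: $1,509.60 per year
City property tax: $597.12 × 4 = $2,388.48 per year
Earthquake insurance: $1,680.84 per year
Combined annual = $1,509.60 + $2,388.48 + $1,680.84 = $5,578.92
Monthly escrow = $5,578.92 / 12 = $464.91
Shortage per month = $1,714.32 ÷ 24 = $71.43
New monthly escrow = $464.91 + $71.43 = $536.34

$536.34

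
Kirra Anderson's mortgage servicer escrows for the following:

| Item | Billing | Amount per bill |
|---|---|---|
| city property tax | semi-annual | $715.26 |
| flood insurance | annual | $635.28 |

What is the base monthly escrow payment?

City property tax: $715.26 × 2 = $1,430.52
Flood insurance: $635.28
Combined annual = $1,430.52 + $635.28 = $2,065.80
Per month = $2,065.80 ÷ 12 = $172.15

$172.15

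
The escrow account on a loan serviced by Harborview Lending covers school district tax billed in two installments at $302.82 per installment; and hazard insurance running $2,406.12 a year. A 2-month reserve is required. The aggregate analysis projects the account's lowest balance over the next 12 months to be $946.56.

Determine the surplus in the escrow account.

$444.60

School district tax: $302.82 × 2 = $605.64/yr
Hazard insurance: $2,406.12/yr
Combined annual = $3,011.76
Monthly = $3,011.76 / 12 = $250.98
Required reserve = 2 × $250.98 = $501.96
Surplus = $946.56 − $501.96 = $444.60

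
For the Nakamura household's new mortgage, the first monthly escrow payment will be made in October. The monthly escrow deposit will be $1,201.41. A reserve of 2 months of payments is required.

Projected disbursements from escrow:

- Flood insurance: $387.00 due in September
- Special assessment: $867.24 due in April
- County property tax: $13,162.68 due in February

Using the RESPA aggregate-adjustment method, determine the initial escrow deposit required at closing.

$9,558.45

Cushion = 2 × $1,201.41 = $2,402.82
Trial balance (start $0, +$1,201.41 each month, − disbursements):
  Oct: +$1,201.41 → $1,201.41
  Nov: +$1,201.41 → $2,402.82
  Dec: +$1,201.41 → $3,604.23
  Jan: +$1,201.41 → $4,805.64
  Feb: +$1,201.41 − $13,162.68 → -$7,155.63
  Mar: +$1,201.41 → -$5,954.22
  Apr: +$1,201.41 − $867.24 → -$5,620.05
  May: +$1,201.41 → -$4,418.64
  Jun: +$1,201.41 → -$3,217.23
  Jul: +$1,201.41 → -$2,015.82
  Aug: +$1,201.41 → -$814.41
  Sep: +$1,201.41 − $387.00 → $0.00
Lowest trial balance = -$7,155.63 (Feb)
Initial deposit = cushion − low point = $2,402.82 − (-$7,155.63) = $9,558.45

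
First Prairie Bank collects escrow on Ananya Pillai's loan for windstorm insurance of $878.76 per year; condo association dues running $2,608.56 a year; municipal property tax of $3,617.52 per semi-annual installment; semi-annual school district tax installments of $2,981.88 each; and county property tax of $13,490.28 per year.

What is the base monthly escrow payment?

$2,514.70

Windstorm insurance: $878.76 annually
Condo association dues: $2,608.56 annually
Municipal property tax: $3,617.52 × 2 = $7,235.04 annually
School district tax: $2,981.88 × 2 = $5,963.76 annually
County property tax: $13,490.28 annually
Total annual escrow = $878.76 + $2,608.56 + $7,235.04 + $5,963.76 + $13,490.28 = $30,176.40
Monthly = $30,176.40 ÷ 12 = $2,514.70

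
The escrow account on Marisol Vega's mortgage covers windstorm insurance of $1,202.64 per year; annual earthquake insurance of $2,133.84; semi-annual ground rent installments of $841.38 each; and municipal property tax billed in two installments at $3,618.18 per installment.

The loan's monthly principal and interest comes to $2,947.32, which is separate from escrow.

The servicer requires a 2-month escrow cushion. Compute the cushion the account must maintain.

$2,042.60

Windstorm insurance — $1,202.64
Earthquake insurance — $2,133.84
Ground rent — $841.38 × 2 = $1,682.76
Municipal property tax — $3,618.18 × 2 = $7,236.36
Total per year = $1,202.64 + $2,133.84 + $1,682.76 + $7,236.36 = $12,255.60
Base monthly escrow = $12,255.60 ÷ 12 = $1,021.30
Cushion = 2 × $1,021.30 = $2,042.60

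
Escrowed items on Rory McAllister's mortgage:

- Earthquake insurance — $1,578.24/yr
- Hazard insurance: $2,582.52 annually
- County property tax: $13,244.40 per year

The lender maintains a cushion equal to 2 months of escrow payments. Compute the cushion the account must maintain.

Earthquake insurance: $1,578.24/yr
Hazard insurance: $2,582.52/yr
County property tax: $13,244.40/yr
Total per year = $17,405.16
Monthly escrow = $17,405.16 ÷ 12 = $1,450.43
Cushion = 2 × $1,450.43 = $2,900.86

$2,900.86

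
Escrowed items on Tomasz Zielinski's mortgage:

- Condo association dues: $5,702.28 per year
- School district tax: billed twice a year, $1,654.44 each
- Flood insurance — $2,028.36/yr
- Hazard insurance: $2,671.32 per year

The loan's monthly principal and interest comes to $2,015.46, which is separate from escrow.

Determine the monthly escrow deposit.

$1,142.57

Condo association dues — $5,702.28
School district tax — $1,654.44 × 2 = $3,308.88
Flood insurance — $2,028.36
Hazard insurance — $2,671.32
Total per year = $5,702.28 + $3,308.88 + $2,028.36 + $2,671.32 = $13,710.84
Monthly escrow = $13,710.84 ÷ 12 = $1,142.57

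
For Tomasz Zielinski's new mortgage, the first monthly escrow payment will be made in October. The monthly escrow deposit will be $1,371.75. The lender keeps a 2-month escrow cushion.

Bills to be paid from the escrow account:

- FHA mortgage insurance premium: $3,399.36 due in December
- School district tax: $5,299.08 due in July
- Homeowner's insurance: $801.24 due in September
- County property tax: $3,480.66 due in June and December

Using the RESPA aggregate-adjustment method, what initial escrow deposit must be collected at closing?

$5,508.27

Cushion = 2 × $1,371.75 = $2,743.50
Trial balance (start $0, +$1,371.75 each month, − disbursements):
  Oct: +$1,371.75 → $1,371.75
  Nov: +$1,371.75 → $2,743.50
  Dec: +$1,371.75 − $6,880.02 → -$2,764.77
  Jan: +$1,371.75 → -$1,393.02
  Feb: +$1,371.75 → -$21.27
  Mar: +$1,371.75 → $1,350.48
  Apr: +$1,371.75 → $2,722.23
  May: +$1,371.75 → $4,093.98
  Jun: +$1,371.75 − $3,480.66 → $1,985.07
  Jul: +$1,371.75 − $5,299.08 → -$1,942.26
  Aug: +$1,371.75 → -$570.51
  Sep: +$1,371.75 − $801.24 → $0.00
Lowest trial balance = -$2,764.77 (Dec)
Initial deposit = cushion − low point = $2,743.50 − (-$2,764.77) = $5,508.27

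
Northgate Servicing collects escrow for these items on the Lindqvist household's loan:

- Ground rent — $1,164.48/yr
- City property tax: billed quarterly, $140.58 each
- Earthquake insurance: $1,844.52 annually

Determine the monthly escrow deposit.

$297.61

Ground rent — $1,164.48/yr
City property tax — $140.58 × 4 = $562.32/yr
Earthquake insurance — $1,844.52/yr
Annual escrow total = $1,164.48 + $562.32 + $1,844.52 = $3,571.32
Base monthly escrow = $3,571.32 ÷ 12 = $297.61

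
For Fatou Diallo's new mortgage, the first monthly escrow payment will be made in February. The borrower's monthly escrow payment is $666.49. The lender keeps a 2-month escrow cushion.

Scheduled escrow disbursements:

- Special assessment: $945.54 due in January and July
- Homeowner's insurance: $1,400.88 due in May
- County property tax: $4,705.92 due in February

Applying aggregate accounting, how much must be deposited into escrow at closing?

$5,372.41

Cushion = 2 × $666.49 = $1,332.98
Trial balance (start $0, +$666.49 each month, − disbursements):
  Feb: +$666.49 − $4,705.92 → -$4,039.43
  Mar: +$666.49 → -$3,372.94
  Apr: +$666.49 → -$2,706.45
  May: +$666.49 − $1,400.88 → -$3,440.84
  Jun: +$666.49 → -$2,774.35
  Jul: +$666.49 − $945.54 → -$3,053.40
  Aug: +$666.49 → -$2,386.91
  Sep: +$666.49 → -$1,720.42
  Oct: +$666.49 → -$1,053.93
  Nov: +$666.49 → -$387.44
  Dec: +$666.49 → $279.05
  Jan: +$666.49 − $945.54 → $0.00
Lowest trial balance = -$4,039.43 (Feb)
Initial deposit = cushion − low point = $1,332.98 − (-$4,039.43) = $5,372.41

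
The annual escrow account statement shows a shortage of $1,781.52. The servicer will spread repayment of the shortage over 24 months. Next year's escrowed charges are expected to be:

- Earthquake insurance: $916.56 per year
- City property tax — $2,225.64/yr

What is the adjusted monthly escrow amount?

Earthquake insurance — $916.56/yr
City property tax — $2,225.64/yr
Annual escrow total = $3,142.20
Per month = $3,142.20 / 12 = $261.85
Shortage per month = $1,781.52 / 24 = $74.23
New monthly escrow = $261.85 + $74.23 = $336.08

$336.08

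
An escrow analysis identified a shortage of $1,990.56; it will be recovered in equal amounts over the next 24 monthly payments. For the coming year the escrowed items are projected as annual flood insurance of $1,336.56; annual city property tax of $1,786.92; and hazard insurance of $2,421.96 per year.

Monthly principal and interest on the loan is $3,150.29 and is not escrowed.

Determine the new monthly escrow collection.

$545.06

Flood insurance — $1,336.56 per year
City property tax — $1,786.92 per year
Hazard insurance — $2,421.96 per year
Yearly total = $1,336.56 + $1,786.92 + $2,421.96 = $5,545.44
Per month = $5,545.44 / 12 = $462.12
Shortage spread = $1,990.56 / 24 = $82.94/mo
Adjusted monthly = $462.12 + $82.94 = $545.06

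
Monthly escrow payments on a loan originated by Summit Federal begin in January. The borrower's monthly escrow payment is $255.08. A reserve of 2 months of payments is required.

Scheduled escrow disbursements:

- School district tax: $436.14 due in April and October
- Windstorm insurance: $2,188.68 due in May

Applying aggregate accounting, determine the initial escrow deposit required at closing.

Cushion = 2 × $255.08 = $510.16
Trial balance (start $0, +$255.08 each month, − disbursements):
  Jan: +$255.08 → $255.08
  Feb: +$255.08 → $510.16
  Mar: +$255.08 → $765.24
  Apr: +$255.08 − $436.14 → $584.18
  May: +$255.08 − $2,188.68 → -$1,349.42
  Jun: +$255.08 → -$1,094.34
  Jul: +$255.08 → -$839.26
  Aug: +$255.08 → -$584.18
  Sep: +$255.08 → -$329.10
  Oct: +$255.08 − $436.14 → -$510.16
  Nov: +$255.08 → -$255.08
  Dec: +$255.08 → $0.00
Lowest trial balance = -$1,349.42 (May)
Initial deposit = cushion − low point = $510.16 − (-$1,349.42) = $1,859.58

$1,859.58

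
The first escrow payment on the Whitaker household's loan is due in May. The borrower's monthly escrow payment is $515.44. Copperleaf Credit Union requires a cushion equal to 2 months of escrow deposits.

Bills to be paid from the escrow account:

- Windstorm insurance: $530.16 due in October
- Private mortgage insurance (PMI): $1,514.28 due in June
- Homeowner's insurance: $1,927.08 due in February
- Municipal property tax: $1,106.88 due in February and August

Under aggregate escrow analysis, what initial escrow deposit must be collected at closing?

$2,061.76

Cushion = 2 × $515.44 = $1,030.88
Trial balance (start $0, +$515.44 each month, − disbursements):
  May: +$515.44 → $515.44
  Jun: +$515.44 − $1,514.28 → -$483.40
  Jul: +$515.44 → $32.04
  Aug: +$515.44 − $1,106.88 → -$559.40
  Sep: +$515.44 → -$43.96
  Oct: +$515.44 − $530.16 → -$58.68
  Nov: +$515.44 → $456.76
  Dec: +$515.44 → $972.20
  Jan: +$515.44 → $1,487.64
  Feb: +$515.44 − $3,033.96 → -$1,030.88
  Mar: +$515.44 → -$515.44
  Apr: +$515.44 → $0.00
Lowest trial balance = -$1,030.88 (Feb)
Initial deposit = cushion − low point = $1,030.88 − (-$1,030.88) = $2,061.76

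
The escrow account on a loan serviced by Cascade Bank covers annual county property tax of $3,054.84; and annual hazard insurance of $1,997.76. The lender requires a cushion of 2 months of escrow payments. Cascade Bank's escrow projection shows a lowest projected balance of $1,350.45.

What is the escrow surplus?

$508.35

County property tax — $3,054.84 per year
Hazard insurance — $1,997.76 per year
Yearly total = $5,052.60
Monthly = $5,052.60 ÷ 12 = $421.05
Required reserve = 2 × $421.05 = $842.10
Excess over cushion: $1,350.45 − $842.10 = $508.35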